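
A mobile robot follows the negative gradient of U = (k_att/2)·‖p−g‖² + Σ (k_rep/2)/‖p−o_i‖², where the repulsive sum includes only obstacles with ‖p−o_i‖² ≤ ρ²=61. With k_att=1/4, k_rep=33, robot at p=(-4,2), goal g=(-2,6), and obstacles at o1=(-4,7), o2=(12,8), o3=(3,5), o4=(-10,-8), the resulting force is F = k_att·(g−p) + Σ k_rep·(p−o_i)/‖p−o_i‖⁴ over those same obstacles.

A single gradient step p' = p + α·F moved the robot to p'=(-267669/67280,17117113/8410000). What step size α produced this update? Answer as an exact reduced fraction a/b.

α = 1/20

F_att = 1/4·(g−p) = 1/4·(2,4) = (0.5000,1.0000)
o1: d²=25 ≤ ρ²=61; F_rep = 33·(0,-5)/25² = (0.0000,-0.2640)
o2: d²=292 > ρ²=61 → inactive
o3: d²=58 ≤ ρ²=61; F_rep = 33·(-7,-3)/58² = (-0.0687,-0.0294)
o4: d²=136 > ρ²=61 → inactive
F = F_att + ΣF_rep = (0.4313,0.7066)
Δp = p'−p = (0.0216,0.0353); α = Δx/Fx = (1451/67280) / (1451/3364) = 1/20
check: Δy/Fy = (297113/8410000) / (297113/420500) = 1/20 ✓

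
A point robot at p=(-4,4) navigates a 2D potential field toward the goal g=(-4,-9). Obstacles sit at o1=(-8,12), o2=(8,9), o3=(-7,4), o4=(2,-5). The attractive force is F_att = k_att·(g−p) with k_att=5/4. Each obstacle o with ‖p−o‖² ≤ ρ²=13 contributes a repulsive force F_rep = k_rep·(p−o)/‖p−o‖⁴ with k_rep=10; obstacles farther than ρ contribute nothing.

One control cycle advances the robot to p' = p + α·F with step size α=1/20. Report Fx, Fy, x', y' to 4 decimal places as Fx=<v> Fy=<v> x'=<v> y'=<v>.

Fx=0.3704 Fy=-16.2500 x'=-3.9815 y'=3.1875

F_att = 5/4·(g−p) = 5/4·(0,-13) = (0.0000,-16.2500)
o1: d²=80 > ρ²=13 → inactive
o2: d²=169 > ρ²=13 → inactive
o3: d²=9 ≤ ρ²=13; F_rep = 10·(3,0)/9² = (0.3704,0.0000)
o4: d²=117 > ρ²=13 → inactive
F = F_att + ΣF_rep = (0.3704,-16.2500)
p' = p + 1/20·F = (-3.9815,3.1875)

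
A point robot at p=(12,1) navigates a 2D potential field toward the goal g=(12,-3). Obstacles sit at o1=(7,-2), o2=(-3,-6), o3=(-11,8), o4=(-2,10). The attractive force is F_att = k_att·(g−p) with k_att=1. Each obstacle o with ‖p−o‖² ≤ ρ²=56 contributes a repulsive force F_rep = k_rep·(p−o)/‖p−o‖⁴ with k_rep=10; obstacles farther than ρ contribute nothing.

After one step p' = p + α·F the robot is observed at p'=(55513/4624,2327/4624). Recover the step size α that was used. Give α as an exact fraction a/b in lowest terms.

α = 1/8

F_att = 1·(g−p) = 1·(0,-4) = (0.0000,-4.0000)
o1: d²=34 ≤ ρ²=56; F_rep = 10·(5,3)/34² = (0.0433,0.0260)
o2: d²=274 > ρ²=56 → inactive
o3: d²=578 > ρ²=56 → inactive
o4: d²=277 > ρ²=56 → inactive
F = F_att + ΣF_rep = (0.0433,-3.9740)
Δp = p'−p = (0.0054,-0.4968); α = Δx/Fx = (25/4624) / (25/578) = 1/8
check: Δy/Fy = (-2297/4624) / (-2297/578) = 1/8 ✓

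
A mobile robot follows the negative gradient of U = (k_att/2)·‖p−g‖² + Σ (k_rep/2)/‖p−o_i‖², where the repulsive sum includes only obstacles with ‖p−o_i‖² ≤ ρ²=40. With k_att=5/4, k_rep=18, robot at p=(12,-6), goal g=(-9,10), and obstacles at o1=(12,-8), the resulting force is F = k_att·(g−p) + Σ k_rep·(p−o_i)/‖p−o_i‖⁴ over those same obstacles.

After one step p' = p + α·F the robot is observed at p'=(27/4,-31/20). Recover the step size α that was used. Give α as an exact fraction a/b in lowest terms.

α = 1/5

F_att = 5/4·(g−p) = 5/4·(-21,16) = (-26.2500,20.0000)
o1: d²=4 ≤ ρ²=40; F_rep = 18·(0,2)/4² = (0.0000,2.2500)
F = F_att + ΣF_rep = (-26.2500,22.2500)
Δp = p'−p = (-5.2500,4.4500); α = Δx/Fx = (-21/4) / (-105/4) = 1/5
check: Δy/Fy = (89/20) / (89/4) = 1/5 ✓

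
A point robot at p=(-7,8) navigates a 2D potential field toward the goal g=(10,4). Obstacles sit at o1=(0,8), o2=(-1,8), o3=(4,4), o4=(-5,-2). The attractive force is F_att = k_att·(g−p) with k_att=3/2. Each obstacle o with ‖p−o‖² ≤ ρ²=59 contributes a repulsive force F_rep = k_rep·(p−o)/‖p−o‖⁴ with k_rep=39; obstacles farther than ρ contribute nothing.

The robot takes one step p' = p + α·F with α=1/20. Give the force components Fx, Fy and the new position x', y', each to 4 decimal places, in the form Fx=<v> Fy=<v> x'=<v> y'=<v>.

Fx=25.2057 Fy=-6.0000 x'=-5.7397 y'=7.7000

F_att = 3/2·(g−p) = 3/2·(17,-4) = (25.5000,-6.0000)
o1: d²=49 ≤ ρ²=59; F_rep = 39·(-7,0)/49² = (-0.1137,0.0000)
o2: d²=36 ≤ ρ²=59; F_rep = 39·(-6,0)/36² = (-0.1806,0.0000)
o3: d²=137 > ρ²=59 → inactive
o4: d²=104 > ρ²=59 → inactive
F = F_att + ΣF_rep = (25.2057,-6.0000)
p' = p + 1/20·F = (-5.7397,7.7000)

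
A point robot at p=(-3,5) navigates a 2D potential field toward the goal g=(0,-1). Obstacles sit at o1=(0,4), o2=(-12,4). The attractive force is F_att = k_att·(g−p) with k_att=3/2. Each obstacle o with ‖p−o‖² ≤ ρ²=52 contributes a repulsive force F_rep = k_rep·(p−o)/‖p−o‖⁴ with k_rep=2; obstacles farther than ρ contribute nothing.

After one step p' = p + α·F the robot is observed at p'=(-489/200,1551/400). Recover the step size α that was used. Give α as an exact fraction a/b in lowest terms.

α = 1/8

F_att = 3/2·(g−p) = 3/2·(3,-6) = (4.5000,-9.0000)
o1: d²=10 ≤ ρ²=52; F_rep = 2·(-3,1)/10² = (-0.0600,0.0200)
o2: d²=82 > ρ²=52 → inactive
F = F_att + ΣF_rep = (4.4400,-8.9800)
Δp = p'−p = (0.5550,-1.1225); α = Δx/Fx = (111/200) / (111/25) = 1/8
check: Δy/Fy = (-449/400) / (-449/50) = 1/8 ✓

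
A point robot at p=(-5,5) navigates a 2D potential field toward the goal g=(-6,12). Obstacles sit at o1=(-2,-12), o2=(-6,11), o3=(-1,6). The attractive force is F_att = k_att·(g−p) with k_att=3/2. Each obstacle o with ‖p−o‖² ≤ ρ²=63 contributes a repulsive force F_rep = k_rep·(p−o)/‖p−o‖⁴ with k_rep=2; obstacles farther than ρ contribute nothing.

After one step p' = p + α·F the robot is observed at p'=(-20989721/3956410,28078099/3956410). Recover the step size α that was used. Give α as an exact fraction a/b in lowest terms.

α = 1/5

F_att = 3/2·(g−p) = 3/2·(-1,7) = (-1.5000,10.5000)
o1: d²=298 > ρ²=63 → inactive
o2: d²=37 ≤ ρ²=63; F_rep = 2·(1,-6)/37² = (0.0015,-0.0088)
o3: d²=17 ≤ ρ²=63; F_rep = 2·(-4,-1)/17² = (-0.0277,-0.0069)
F = F_att + ΣF_rep = (-1.5262,10.4843)
Δp = p'−p = (-0.3052,2.0969); α = Δx/Fx = (-1207671/3956410) / (-1207671/791282) = 1/5
check: Δy/Fy = (8296049/3956410) / (8296049/791282) = 1/5 ✓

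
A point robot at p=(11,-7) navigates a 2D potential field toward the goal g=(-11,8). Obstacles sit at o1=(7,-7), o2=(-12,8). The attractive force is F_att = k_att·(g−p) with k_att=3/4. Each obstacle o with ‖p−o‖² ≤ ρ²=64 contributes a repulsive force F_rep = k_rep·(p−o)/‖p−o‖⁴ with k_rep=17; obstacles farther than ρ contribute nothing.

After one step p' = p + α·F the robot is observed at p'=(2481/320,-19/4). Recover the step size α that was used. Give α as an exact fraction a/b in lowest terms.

F_att = 3/4·(g−p) = 3/4·(-22,15) = (-16.5000,11.2500)
o1: d²=16 ≤ ρ²=64; F_rep = 17·(4,0)/16² = (0.2656,0.0000)
o2: d²=754 > ρ²=64 → inactive
F = F_att + ΣF_rep = (-16.2344,11.2500)
Δp = p'−p = (-3.2469,2.2500); α = Δx/Fx = (-1039/320) / (-1039/64) = 1/5
check: Δy/Fy = (9/4) / (45/4) = 1/5 ✓

α = 1/5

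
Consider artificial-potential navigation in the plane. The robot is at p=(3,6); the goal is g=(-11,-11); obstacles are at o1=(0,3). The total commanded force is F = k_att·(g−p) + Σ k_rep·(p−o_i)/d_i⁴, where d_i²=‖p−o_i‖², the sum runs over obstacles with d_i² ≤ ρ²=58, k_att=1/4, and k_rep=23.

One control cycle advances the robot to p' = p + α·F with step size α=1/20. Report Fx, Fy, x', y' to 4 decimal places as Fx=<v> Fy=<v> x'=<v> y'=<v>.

Fx=-3.2870 Fy=-4.0370 x'=2.8356 y'=5.7981

F_att = 1/4·(g−p) = 1/4·(-14,-17) = (-3.5000,-4.2500)
o1: d²=18 ≤ ρ²=58; F_rep = 23·(3,3)/18² = (0.2130,0.2130)
F = F_att + ΣF_rep = (-3.2870,-4.0370)
p' = p + 1/20·F = (2.8356,5.7981)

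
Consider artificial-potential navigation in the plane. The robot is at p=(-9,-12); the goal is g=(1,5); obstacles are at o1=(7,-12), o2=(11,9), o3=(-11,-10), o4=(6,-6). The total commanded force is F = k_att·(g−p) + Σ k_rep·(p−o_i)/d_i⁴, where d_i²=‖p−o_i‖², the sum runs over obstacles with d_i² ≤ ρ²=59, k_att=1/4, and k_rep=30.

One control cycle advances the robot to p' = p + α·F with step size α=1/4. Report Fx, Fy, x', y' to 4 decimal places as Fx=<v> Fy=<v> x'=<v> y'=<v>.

F_att = 1/4·(g−p) = 1/4·(10,17) = (2.5000,4.2500)
o1: d²=256 > ρ²=59 → inactive
o2: d²=841 > ρ²=59 → inactive
o3: d²=8 ≤ ρ²=59; F_rep = 30·(2,-2)/8² = (0.9375,-0.9375)
o4: d²=261 > ρ²=59 → inactive
F = F_att + ΣF_rep = (3.4375,3.3125)
p' = p + 1/4·F = (-8.1406,-11.1719)

Fx=3.4375 Fy=3.3125 x'=-8.1406 y'=-11.1719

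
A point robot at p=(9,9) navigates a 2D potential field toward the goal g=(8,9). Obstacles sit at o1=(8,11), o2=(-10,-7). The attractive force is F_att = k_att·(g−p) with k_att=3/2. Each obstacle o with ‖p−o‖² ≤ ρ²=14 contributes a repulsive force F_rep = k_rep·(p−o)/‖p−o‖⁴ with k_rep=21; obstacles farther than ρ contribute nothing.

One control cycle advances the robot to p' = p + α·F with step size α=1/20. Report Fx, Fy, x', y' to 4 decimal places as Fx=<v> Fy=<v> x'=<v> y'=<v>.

F_att = 3/2·(g−p) = 3/2·(-1,0) = (-1.5000,0.0000)
o1: d²=5 ≤ ρ²=14; F_rep = 21·(1,-2)/5² = (0.8400,-1.6800)
o2: d²=617 > ρ²=14 → inactive
F = F_att + ΣF_rep = (-0.6600,-1.6800)
p' = p + 1/20·F = (8.9670,8.9160)

Fx=-0.6600 Fy=-1.6800 x'=8.9670 y'=8.9160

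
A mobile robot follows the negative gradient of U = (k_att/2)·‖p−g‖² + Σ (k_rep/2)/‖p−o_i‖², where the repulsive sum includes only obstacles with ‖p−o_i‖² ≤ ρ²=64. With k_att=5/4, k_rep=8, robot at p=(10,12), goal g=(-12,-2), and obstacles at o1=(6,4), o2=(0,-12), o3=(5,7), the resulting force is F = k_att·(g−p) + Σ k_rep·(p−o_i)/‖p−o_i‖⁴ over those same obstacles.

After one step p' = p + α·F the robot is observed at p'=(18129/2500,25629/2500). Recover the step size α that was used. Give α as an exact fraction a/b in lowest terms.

α = 1/10

F_att = 5/4·(g−p) = 5/4·(-22,-14) = (-27.5000,-17.5000)
o1: d²=80 > ρ²=64 → inactive
o2: d²=676 > ρ²=64 → inactive
o3: d²=50 ≤ ρ²=64; F_rep = 8·(5,5)/50² = (0.0160,0.0160)
F = F_att + ΣF_rep = (-27.4840,-17.4840)
Δp = p'−p = (-2.7484,-1.7484); α = Δx/Fx = (-6871/2500) / (-6871/250) = 1/10
check: Δy/Fy = (-4371/2500) / (-4371/250) = 1/10 ✓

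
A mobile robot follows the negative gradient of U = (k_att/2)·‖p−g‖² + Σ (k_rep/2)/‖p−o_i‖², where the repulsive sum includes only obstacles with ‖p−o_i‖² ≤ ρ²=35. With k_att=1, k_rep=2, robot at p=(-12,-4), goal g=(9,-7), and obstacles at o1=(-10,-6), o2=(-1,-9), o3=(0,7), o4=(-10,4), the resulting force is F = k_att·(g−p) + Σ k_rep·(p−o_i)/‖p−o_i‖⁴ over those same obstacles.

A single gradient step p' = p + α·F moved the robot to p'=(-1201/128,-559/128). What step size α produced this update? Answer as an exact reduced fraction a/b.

α = 1/8

F_att = 1·(g−p) = 1·(21,-3) = (21.0000,-3.0000)
o1: d²=8 ≤ ρ²=35; F_rep = 2·(-2,2)/8² = (-0.0625,0.0625)
o2: d²=146 > ρ²=35 → inactive
o3: d²=265 > ρ²=35 → inactive
o4: d²=68 > ρ²=35 → inactive
F = F_att + ΣF_rep = (20.9375,-2.9375)
Δp = p'−p = (2.6172,-0.3672); α = Δx/Fx = (335/128) / (335/16) = 1/8
check: Δy/Fy = (-47/128) / (-47/16) = 1/8 ✓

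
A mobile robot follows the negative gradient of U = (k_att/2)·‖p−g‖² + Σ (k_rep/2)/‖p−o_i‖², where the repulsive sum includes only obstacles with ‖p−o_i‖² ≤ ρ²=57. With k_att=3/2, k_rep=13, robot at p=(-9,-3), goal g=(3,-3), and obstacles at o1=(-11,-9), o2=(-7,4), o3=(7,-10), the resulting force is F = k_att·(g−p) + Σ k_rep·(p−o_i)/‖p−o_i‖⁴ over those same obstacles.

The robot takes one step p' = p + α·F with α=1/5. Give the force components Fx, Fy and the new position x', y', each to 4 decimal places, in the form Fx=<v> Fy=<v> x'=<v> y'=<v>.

Fx=18.0070 Fy=0.0164 x'=-5.3986 y'=-2.9967

F_att = 3/2·(g−p) = 3/2·(12,0) = (18.0000,0.0000)
o1: d²=40 ≤ ρ²=57; F_rep = 13·(2,6)/40² = (0.0163,0.0488)
o2: d²=53 ≤ ρ²=57; F_rep = 13·(-2,-7)/53² = (-0.0093,-0.0324)
o3: d²=305 > ρ²=57 → inactive
F = F_att + ΣF_rep = (18.0070,0.0164)
p' = p + 1/5·F = (-5.3986,-2.9967)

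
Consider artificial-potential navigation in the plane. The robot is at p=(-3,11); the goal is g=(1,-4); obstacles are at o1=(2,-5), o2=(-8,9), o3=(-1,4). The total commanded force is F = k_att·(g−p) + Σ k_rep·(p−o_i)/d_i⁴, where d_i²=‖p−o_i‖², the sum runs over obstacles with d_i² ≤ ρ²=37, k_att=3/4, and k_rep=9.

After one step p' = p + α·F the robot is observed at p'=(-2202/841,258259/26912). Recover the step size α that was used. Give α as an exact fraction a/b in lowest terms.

α = 1/8

F_att = 3/4·(g−p) = 3/4·(4,-15) = (3.0000,-11.2500)
o1: d²=281 > ρ²=37 → inactive
o2: d²=29 ≤ ρ²=37; F_rep = 9·(5,2)/29² = (0.0535,0.0214)
o3: d²=53 > ρ²=37 → inactive
F = F_att + ΣF_rep = (3.0535,-11.2286)
Δp = p'−p = (0.3817,-1.4036); α = Δx/Fx = (321/841) / (2568/841) = 1/8
check: Δy/Fy = (-37773/26912) / (-37773/3364) = 1/8 ✓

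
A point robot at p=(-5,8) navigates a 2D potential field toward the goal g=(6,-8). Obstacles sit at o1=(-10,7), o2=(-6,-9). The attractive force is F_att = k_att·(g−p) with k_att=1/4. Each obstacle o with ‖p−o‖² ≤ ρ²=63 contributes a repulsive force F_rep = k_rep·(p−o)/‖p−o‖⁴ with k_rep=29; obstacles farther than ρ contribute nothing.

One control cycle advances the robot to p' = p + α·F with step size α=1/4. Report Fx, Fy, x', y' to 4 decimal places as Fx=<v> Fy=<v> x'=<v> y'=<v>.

F_att = 1/4·(g−p) = 1/4·(11,-16) = (2.7500,-4.0000)
o1: d²=26 ≤ ρ²=63; F_rep = 29·(5,1)/26² = (0.2145,0.0429)
o2: d²=290 > ρ²=63 → inactive
F = F_att + ΣF_rep = (2.9645,-3.9571)
p' = p + 1/4·F = (-4.2589,7.0107)

Fx=2.9645 Fy=-3.9571 x'=-4.2589 y'=7.0107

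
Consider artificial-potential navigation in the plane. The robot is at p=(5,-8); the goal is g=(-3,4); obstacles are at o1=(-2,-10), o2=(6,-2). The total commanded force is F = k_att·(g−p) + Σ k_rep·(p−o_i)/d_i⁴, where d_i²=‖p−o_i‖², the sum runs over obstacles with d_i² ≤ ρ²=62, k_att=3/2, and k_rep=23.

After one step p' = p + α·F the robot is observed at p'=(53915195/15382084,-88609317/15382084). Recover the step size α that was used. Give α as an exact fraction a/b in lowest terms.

α = 1/8

F_att = 3/2·(g−p) = 3/2·(-8,12) = (-12.0000,18.0000)
o1: d²=53 ≤ ρ²=62; F_rep = 23·(7,2)/53² = (0.0573,0.0164)
o2: d²=37 ≤ ρ²=62; F_rep = 23·(-1,-6)/37² = (-0.0168,-0.1008)
F = F_att + ΣF_rep = (-11.9595,17.9156)
Δp = p'−p = (-1.4949,2.2394); α = Δx/Fx = (-22995225/15382084) / (-45990450/3845521) = 1/8
check: Δy/Fy = (34447355/15382084) / (68894710/3845521) = 1/8 ✓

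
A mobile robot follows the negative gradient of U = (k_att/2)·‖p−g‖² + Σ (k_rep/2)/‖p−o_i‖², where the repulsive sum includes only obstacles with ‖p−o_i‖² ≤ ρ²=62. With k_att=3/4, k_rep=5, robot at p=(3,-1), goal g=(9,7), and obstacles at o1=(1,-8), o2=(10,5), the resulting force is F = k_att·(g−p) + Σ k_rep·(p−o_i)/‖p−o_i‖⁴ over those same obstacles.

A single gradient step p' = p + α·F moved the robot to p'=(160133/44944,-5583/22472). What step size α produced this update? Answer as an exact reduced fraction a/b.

α = 1/8

F_att = 3/4·(g−p) = 3/4·(6,8) = (4.5000,6.0000)
o1: d²=53 ≤ ρ²=62; F_rep = 5·(2,7)/53² = (0.0036,0.0125)
o2: d²=85 > ρ²=62 → inactive
F = F_att + ΣF_rep = (4.5036,6.0125)
Δp = p'−p = (0.5629,0.7516); α = Δx/Fx = (25301/44944) / (25301/5618) = 1/8
check: Δy/Fy = (16889/22472) / (16889/2809) = 1/8 ✓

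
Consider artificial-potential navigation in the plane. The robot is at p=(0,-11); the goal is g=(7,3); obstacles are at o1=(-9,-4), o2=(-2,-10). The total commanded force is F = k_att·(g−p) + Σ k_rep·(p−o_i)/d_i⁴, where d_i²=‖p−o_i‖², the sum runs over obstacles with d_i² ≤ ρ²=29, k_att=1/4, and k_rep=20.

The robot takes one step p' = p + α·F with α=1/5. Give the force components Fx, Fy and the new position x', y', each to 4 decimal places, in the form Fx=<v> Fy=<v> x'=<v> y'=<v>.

F_att = 1/4·(g−p) = 1/4·(7,14) = (1.7500,3.5000)
o1: d²=130 > ρ²=29 → inactive
o2: d²=5 ≤ ρ²=29; F_rep = 20·(2,-1)/5² = (1.6000,-0.8000)
F = F_att + ΣF_rep = (3.3500,2.7000)
p' = p + 1/5·F = (0.6700,-10.4600)

Fx=3.3500 Fy=2.7000 x'=0.6700 y'=-10.4600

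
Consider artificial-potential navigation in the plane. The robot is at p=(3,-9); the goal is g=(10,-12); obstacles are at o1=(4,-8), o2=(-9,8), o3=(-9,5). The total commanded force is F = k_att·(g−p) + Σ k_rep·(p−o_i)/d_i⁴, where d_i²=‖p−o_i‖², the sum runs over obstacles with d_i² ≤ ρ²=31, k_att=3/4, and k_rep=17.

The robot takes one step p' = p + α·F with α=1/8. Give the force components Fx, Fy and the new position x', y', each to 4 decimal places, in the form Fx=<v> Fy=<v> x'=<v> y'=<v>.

F_att = 3/4·(g−p) = 3/4·(7,-3) = (5.2500,-2.2500)
o1: d²=2 ≤ ρ²=31; F_rep = 17·(-1,-1)/2² = (-4.2500,-4.2500)
o2: d²=433 > ρ²=31 → inactive
o3: d²=340 > ρ²=31 → inactive
F = F_att + ΣF_rep = (1.0000,-6.5000)
p' = p + 1/8·F = (3.1250,-9.8125)

Fx=1.0000 Fy=-6.5000 x'=3.1250 y'=-9.8125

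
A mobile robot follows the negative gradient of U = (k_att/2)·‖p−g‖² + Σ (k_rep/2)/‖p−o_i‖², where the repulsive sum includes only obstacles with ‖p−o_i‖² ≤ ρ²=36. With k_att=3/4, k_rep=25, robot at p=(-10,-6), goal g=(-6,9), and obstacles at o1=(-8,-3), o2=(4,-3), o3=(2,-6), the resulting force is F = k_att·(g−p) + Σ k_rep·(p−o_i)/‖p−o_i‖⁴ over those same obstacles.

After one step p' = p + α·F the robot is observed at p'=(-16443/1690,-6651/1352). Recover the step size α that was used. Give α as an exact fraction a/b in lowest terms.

F_att = 3/4·(g−p) = 3/4·(4,15) = (3.0000,11.2500)
o1: d²=13 ≤ ρ²=36; F_rep = 25·(-2,-3)/13² = (-0.2959,-0.4438)
o2: d²=205 > ρ²=36 → inactive
o3: d²=144 > ρ²=36 → inactive
F = F_att + ΣF_rep = (2.7041,10.8062)
Δp = p'−p = (0.2704,1.0806); α = Δx/Fx = (457/1690) / (457/169) = 1/10
check: Δy/Fy = (1461/1352) / (7305/676) = 1/10 ✓

α = 1/10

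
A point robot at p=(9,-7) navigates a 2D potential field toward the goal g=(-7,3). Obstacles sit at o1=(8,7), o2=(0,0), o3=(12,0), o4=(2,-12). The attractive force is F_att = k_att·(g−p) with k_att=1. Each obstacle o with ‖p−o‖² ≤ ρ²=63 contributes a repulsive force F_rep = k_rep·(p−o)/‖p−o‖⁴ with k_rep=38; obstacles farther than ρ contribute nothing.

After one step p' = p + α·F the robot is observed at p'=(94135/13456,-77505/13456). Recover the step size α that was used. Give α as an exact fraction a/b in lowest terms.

α = 1/8

F_att = 1·(g−p) = 1·(-16,10) = (-16.0000,10.0000)
o1: d²=197 > ρ²=63 → inactive
o2: d²=130 > ρ²=63 → inactive
o3: d²=58 ≤ ρ²=63; F_rep = 38·(-3,-7)/58² = (-0.0339,-0.0791)
o4: d²=74 > ρ²=63 → inactive
F = F_att + ΣF_rep = (-16.0339,9.9209)
Δp = p'−p = (-2.0042,1.2401); α = Δx/Fx = (-26969/13456) / (-26969/1682) = 1/8
check: Δy/Fy = (16687/13456) / (16687/1682) = 1/8 ✓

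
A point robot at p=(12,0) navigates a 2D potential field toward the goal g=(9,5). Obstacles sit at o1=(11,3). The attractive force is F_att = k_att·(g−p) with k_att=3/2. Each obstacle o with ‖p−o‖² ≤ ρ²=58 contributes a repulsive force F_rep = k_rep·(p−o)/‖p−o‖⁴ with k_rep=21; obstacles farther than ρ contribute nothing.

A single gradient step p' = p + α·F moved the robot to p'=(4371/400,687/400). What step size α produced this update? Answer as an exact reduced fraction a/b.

F_att = 3/2·(g−p) = 3/2·(-3,5) = (-4.5000,7.5000)
o1: d²=10 ≤ ρ²=58; F_rep = 21·(1,-3)/10² = (0.2100,-0.6300)
F = F_att + ΣF_rep = (-4.2900,6.8700)
Δp = p'−p = (-1.0725,1.7175); α = Δx/Fx = (-429/400) / (-429/100) = 1/4
check: Δy/Fy = (687/400) / (687/100) = 1/4 ✓

α = 1/4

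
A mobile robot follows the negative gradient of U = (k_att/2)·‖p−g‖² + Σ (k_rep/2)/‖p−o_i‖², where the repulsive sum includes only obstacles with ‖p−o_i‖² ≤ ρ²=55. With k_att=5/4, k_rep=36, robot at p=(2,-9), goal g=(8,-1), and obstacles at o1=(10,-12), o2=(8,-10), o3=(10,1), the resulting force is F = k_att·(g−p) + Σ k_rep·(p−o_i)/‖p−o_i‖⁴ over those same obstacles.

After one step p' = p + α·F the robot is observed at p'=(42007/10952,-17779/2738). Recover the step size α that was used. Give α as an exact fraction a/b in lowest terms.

F_att = 5/4·(g−p) = 5/4·(6,8) = (7.5000,10.0000)
o1: d²=73 > ρ²=55 → inactive
o2: d²=37 ≤ ρ²=55; F_rep = 36·(-6,1)/37² = (-0.1578,0.0263)
o3: d²=164 > ρ²=55 → inactive
F = F_att + ΣF_rep = (7.3422,10.0263)
Δp = p'−p = (1.8356,2.5066); α = Δx/Fx = (20103/10952) / (20103/2738) = 1/4
check: Δy/Fy = (6863/2738) / (13726/1369) = 1/4 ✓

α = 1/4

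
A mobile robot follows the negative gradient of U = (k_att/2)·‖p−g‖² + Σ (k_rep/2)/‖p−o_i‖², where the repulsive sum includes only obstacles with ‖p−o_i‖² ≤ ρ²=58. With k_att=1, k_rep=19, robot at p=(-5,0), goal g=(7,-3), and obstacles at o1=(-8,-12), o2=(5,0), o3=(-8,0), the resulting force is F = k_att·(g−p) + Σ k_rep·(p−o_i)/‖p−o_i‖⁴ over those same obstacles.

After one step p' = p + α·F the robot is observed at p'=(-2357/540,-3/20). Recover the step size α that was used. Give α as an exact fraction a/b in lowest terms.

α = 1/20

F_att = 1·(g−p) = 1·(12,-3) = (12.0000,-3.0000)
o1: d²=153 > ρ²=58 → inactive
o2: d²=100 > ρ²=58 → inactive
o3: d²=9 ≤ ρ²=58; F_rep = 19·(3,0)/9² = (0.7037,0.0000)
F = F_att + ΣF_rep = (12.7037,-3.0000)
Δp = p'−p = (0.6352,-0.1500); α = Δx/Fx = (343/540) / (343/27) = 1/20
check: Δy/Fy = (-3/20) / (-3) = 1/20 ✓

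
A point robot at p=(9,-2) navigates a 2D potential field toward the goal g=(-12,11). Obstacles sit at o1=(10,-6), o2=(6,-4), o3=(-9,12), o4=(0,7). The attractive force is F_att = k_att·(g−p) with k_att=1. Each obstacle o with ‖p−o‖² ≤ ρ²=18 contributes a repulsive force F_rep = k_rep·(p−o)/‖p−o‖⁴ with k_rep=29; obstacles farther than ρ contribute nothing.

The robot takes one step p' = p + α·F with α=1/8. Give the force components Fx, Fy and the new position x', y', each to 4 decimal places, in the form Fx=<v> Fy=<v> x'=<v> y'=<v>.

Fx=-20.5856 Fy=13.7446 x'=6.4268 y'=-0.2819

F_att = 1·(g−p) = 1·(-21,13) = (-21.0000,13.0000)
o1: d²=17 ≤ ρ²=18; F_rep = 29·(-1,4)/17² = (-0.1003,0.4014)
o2: d²=13 ≤ ρ²=18; F_rep = 29·(3,2)/13² = (0.5148,0.3432)
o3: d²=520 > ρ²=18 → inactive
o4: d²=162 > ρ²=18 → inactive
F = F_att + ΣF_rep = (-20.5856,13.7446)
p' = p + 1/8·F = (6.4268,-0.2819)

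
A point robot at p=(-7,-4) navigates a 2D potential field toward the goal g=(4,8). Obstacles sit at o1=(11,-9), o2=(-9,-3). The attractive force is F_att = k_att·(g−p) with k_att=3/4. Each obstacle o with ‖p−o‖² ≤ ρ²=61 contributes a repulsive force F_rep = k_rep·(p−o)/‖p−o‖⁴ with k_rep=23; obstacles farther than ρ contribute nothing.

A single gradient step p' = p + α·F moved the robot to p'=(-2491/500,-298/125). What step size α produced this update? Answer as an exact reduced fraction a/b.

α = 1/5

F_att = 3/4·(g−p) = 3/4·(11,12) = (8.2500,9.0000)
o1: d²=349 > ρ²=61 → inactive
o2: d²=5 ≤ ρ²=61; F_rep = 23·(2,-1)/5² = (1.8400,-0.9200)
F = F_att + ΣF_rep = (10.0900,8.0800)
Δp = p'−p = (2.0180,1.6160); α = Δx/Fx = (1009/500) / (1009/100) = 1/5
check: Δy/Fy = (202/125) / (202/25) = 1/5 ✓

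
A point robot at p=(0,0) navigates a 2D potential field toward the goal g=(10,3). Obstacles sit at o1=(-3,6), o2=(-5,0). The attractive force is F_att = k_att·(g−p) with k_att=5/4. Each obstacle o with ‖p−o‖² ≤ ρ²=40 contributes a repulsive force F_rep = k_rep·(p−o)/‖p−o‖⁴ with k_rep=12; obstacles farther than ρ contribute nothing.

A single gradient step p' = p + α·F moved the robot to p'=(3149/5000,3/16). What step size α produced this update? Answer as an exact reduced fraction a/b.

α = 1/20

F_att = 5/4·(g−p) = 5/4·(10,3) = (12.5000,3.7500)
o1: d²=45 > ρ²=40 → inactive
o2: d²=25 ≤ ρ²=40; F_rep = 12·(5,0)/25² = (0.0960,0.0000)
F = F_att + ΣF_rep = (12.5960,3.7500)
Δp = p'−p = (0.6298,0.1875); α = Δx/Fx = (3149/5000) / (3149/250) = 1/20
check: Δy/Fy = (3/16) / (15/4) = 1/20 ✓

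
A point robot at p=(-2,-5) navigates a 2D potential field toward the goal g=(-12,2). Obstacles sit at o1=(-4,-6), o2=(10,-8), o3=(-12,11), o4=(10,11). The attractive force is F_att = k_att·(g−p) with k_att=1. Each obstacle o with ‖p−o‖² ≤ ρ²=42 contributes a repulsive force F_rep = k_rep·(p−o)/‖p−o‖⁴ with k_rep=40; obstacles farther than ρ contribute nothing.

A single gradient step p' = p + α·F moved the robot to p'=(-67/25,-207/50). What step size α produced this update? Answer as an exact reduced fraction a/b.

F_att = 1·(g−p) = 1·(-10,7) = (-10.0000,7.0000)
o1: d²=5 ≤ ρ²=42; F_rep = 40·(2,1)/5² = (3.2000,1.6000)
o2: d²=153 > ρ²=42 → inactive
o3: d²=356 > ρ²=42 → inactive
o4: d²=400 > ρ²=42 → inactive
F = F_att + ΣF_rep = (-6.8000,8.6000)
Δp = p'−p = (-0.6800,0.8600); α = Δx/Fx = (-17/25) / (-34/5) = 1/10
check: Δy/Fy = (43/50) / (43/5) = 1/10 ✓

α = 1/10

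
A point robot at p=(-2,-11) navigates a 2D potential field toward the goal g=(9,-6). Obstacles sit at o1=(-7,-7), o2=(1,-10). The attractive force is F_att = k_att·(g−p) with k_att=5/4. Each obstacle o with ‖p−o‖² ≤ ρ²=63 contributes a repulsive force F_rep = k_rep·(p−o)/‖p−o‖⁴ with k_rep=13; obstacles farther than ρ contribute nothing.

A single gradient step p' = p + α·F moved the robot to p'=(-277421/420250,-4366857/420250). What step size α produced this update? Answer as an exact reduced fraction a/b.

α = 1/10

F_att = 5/4·(g−p) = 5/4·(11,5) = (13.7500,6.2500)
o1: d²=41 ≤ ρ²=63; F_rep = 13·(5,-4)/41² = (0.0387,-0.0309)
o2: d²=10 ≤ ρ²=63; F_rep = 13·(-3,-1)/10² = (-0.3900,-0.1300)
F = F_att + ΣF_rep = (13.3987,6.0891)
Δp = p'−p = (1.3399,0.6089); α = Δx/Fx = (563079/420250) / (563079/42025) = 1/10
check: Δy/Fy = (255893/420250) / (255893/42025) = 1/10 ✓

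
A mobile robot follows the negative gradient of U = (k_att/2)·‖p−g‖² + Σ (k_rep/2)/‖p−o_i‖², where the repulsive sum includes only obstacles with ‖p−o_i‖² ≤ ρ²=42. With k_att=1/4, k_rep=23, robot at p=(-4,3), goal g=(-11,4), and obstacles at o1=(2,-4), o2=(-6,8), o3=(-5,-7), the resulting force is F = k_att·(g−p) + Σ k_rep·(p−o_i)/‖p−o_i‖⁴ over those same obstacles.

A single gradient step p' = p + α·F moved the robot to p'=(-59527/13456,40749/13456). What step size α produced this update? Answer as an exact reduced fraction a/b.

F_att = 1/4·(g−p) = 1/4·(-7,1) = (-1.7500,0.2500)
o1: d²=85 > ρ²=42 → inactive
o2: d²=29 ≤ ρ²=42; F_rep = 23·(2,-5)/29² = (0.0547,-0.1367)
o3: d²=101 > ρ²=42 → inactive
F = F_att + ΣF_rep = (-1.6953,0.1133)
Δp = p'−p = (-0.4238,0.0283); α = Δx/Fx = (-5703/13456) / (-5703/3364) = 1/4
check: Δy/Fy = (381/13456) / (381/3364) = 1/4 ✓

α = 1/4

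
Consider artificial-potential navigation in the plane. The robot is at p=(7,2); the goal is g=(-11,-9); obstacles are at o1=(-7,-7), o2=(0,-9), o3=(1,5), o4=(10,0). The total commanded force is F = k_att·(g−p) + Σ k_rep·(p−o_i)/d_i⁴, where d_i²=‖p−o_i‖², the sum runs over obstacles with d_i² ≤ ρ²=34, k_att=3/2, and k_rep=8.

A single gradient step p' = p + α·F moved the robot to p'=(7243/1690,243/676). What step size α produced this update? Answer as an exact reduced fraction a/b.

F_att = 3/2·(g−p) = 3/2·(-18,-11) = (-27.0000,-16.5000)
o1: d²=277 > ρ²=34 → inactive
o2: d²=170 > ρ²=34 → inactive
o3: d²=45 > ρ²=34 → inactive
o4: d²=13 ≤ ρ²=34; F_rep = 8·(-3,2)/13² = (-0.1420,0.0947)
F = F_att + ΣF_rep = (-27.1420,-16.4053)
Δp = p'−p = (-2.7142,-1.6405); α = Δx/Fx = (-4587/1690) / (-4587/169) = 1/10
check: Δy/Fy = (-1109/676) / (-5545/338) = 1/10 ✓

α = 1/10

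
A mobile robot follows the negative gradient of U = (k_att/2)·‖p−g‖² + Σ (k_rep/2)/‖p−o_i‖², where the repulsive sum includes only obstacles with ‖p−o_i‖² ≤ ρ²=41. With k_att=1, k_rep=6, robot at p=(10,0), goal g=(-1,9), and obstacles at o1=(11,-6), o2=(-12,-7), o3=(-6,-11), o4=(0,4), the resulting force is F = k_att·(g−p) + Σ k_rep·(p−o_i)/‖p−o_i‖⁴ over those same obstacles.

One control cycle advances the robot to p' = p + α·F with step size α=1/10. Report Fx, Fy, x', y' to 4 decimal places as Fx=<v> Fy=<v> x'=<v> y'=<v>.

Fx=-11.0044 Fy=9.0263 x'=8.8996 y'=0.9026

F_att = 1·(g−p) = 1·(-11,9) = (-11.0000,9.0000)
o1: d²=37 ≤ ρ²=41; F_rep = 6·(-1,6)/37² = (-0.0044,0.0263)
o2: d²=533 > ρ²=41 → inactive
o3: d²=377 > ρ²=41 → inactive
o4: d²=116 > ρ²=41 → inactive
F = F_att + ΣF_rep = (-11.0044,9.0263)
p' = p + 1/10·F = (8.8996,0.9026)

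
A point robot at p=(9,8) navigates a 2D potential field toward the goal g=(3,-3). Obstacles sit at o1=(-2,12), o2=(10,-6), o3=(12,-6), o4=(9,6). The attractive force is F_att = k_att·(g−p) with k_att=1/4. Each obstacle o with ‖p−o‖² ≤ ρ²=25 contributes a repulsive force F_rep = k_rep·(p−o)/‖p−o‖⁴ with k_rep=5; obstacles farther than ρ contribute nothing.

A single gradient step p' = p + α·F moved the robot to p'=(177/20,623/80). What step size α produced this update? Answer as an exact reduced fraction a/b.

α = 1/10

F_att = 1/4·(g−p) = 1/4·(-6,-11) = (-1.5000,-2.7500)
o1: d²=137 > ρ²=25 → inactive
o2: d²=197 > ρ²=25 → inactive
o3: d²=205 > ρ²=25 → inactive
o4: d²=4 ≤ ρ²=25; F_rep = 5·(0,2)/4² = (0.0000,0.6250)
F = F_att + ΣF_rep = (-1.5000,-2.1250)
Δp = p'−p = (-0.1500,-0.2125); α = Δx/Fx = (-3/20) / (-3/2) = 1/10
check: Δy/Fy = (-17/80) / (-17/8) = 1/10 ✓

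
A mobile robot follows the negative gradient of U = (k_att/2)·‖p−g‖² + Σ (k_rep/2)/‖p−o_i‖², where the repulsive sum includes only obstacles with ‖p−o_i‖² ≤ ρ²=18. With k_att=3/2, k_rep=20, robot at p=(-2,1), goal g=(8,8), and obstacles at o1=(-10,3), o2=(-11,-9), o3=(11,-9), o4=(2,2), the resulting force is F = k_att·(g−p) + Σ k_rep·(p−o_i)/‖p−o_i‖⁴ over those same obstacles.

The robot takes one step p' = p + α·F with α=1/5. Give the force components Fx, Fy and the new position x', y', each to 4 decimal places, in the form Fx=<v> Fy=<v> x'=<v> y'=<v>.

Fx=14.7232 Fy=10.4308 x'=0.9446 y'=3.0862

F_att = 3/2·(g−p) = 3/2·(10,7) = (15.0000,10.5000)
o1: d²=68 > ρ²=18 → inactive
o2: d²=181 > ρ²=18 → inactive
o3: d²=269 > ρ²=18 → inactive
o4: d²=17 ≤ ρ²=18; F_rep = 20·(-4,-1)/17² = (-0.2768,-0.0692)
F = F_att + ΣF_rep = (14.7232,10.4308)
p' = p + 1/5·F = (0.9446,3.0862)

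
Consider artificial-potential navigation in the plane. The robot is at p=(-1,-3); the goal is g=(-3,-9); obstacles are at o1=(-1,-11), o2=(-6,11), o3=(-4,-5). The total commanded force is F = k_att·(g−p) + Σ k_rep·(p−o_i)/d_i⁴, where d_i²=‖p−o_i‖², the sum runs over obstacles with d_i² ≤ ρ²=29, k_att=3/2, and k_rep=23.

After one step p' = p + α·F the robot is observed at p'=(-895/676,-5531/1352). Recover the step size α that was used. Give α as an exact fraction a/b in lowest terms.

α = 1/8

F_att = 3/2·(g−p) = 3/2·(-2,-6) = (-3.0000,-9.0000)
o1: d²=64 > ρ²=29 → inactive
o2: d²=221 > ρ²=29 → inactive
o3: d²=13 ≤ ρ²=29; F_rep = 23·(3,2)/13² = (0.4083,0.2722)
F = F_att + ΣF_rep = (-2.5917,-8.7278)
Δp = p'−p = (-0.3240,-1.0910); α = Δx/Fx = (-219/676) / (-438/169) = 1/8
check: Δy/Fy = (-1475/1352) / (-1475/169) = 1/8 ✓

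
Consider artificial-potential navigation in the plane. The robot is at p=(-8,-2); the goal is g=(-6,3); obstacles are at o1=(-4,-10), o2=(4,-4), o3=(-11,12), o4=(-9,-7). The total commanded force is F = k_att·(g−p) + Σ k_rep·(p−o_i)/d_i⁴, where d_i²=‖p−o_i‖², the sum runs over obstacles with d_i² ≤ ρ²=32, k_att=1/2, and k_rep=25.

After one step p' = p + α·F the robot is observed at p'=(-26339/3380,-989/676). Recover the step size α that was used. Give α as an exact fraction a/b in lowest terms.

α = 1/5

F_att = 1/2·(g−p) = 1/2·(2,5) = (1.0000,2.5000)
o1: d²=80 > ρ²=32 → inactive
o2: d²=148 > ρ²=32 → inactive
o3: d²=205 > ρ²=32 → inactive
o4: d²=26 ≤ ρ²=32; F_rep = 25·(1,5)/26² = (0.0370,0.1849)
F = F_att + ΣF_rep = (1.0370,2.6849)
Δp = p'−p = (0.2074,0.5370); α = Δx/Fx = (701/3380) / (701/676) = 1/5
check: Δy/Fy = (363/676) / (1815/676) = 1/5 ✓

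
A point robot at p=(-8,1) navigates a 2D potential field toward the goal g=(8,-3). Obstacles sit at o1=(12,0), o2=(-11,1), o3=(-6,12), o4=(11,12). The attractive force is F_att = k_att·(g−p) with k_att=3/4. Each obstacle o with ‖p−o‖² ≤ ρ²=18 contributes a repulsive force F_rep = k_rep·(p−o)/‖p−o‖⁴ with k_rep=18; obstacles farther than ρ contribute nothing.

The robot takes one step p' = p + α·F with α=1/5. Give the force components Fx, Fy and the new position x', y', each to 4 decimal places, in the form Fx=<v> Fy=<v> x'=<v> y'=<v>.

Fx=12.6667 Fy=-3.0000 x'=-5.4667 y'=0.4000

F_att = 3/4·(g−p) = 3/4·(16,-4) = (12.0000,-3.0000)
o1: d²=401 > ρ²=18 → inactive
o2: d²=9 ≤ ρ²=18; F_rep = 18·(3,0)/9² = (0.6667,0.0000)
o3: d²=125 > ρ²=18 → inactive
o4: d²=482 > ρ²=18 → inactive
F = F_att + ΣF_rep = (12.6667,-3.0000)
p' = p + 1/5·F = (-5.4667,0.4000)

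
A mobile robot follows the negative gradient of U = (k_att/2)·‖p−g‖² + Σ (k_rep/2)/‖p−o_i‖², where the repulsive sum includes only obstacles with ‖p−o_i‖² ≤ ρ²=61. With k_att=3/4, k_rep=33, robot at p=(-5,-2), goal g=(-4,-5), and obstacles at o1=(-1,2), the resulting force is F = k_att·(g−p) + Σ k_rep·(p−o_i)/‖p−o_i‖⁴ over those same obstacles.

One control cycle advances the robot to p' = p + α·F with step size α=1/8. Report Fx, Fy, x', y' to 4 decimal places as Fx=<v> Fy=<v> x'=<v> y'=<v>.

Fx=0.6211 Fy=-2.3789 x'=-4.9224 y'=-2.2974

F_att = 3/4·(g−p) = 3/4·(1,-3) = (0.7500,-2.2500)
o1: d²=32 ≤ ρ²=61; F_rep = 33·(-4,-4)/32² = (-0.1289,-0.1289)
F = F_att + ΣF_rep = (0.6211,-2.3789)
p' = p + 1/8·F = (-4.9224,-2.2974)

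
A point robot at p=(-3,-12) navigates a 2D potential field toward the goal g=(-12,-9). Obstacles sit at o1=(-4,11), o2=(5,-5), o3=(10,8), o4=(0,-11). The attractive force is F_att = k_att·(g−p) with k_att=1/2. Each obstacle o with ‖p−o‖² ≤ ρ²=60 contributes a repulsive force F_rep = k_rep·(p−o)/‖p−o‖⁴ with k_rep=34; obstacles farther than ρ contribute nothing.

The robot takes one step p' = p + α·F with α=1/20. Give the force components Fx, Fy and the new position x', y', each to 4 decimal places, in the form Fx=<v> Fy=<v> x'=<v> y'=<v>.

Fx=-5.5200 Fy=1.1600 x'=-3.2760 y'=-11.9420

F_att = 1/2·(g−p) = 1/2·(-9,3) = (-4.5000,1.5000)
o1: d²=530 > ρ²=60 → inactive
o2: d²=113 > ρ²=60 → inactive
o3: d²=569 > ρ²=60 → inactive
o4: d²=10 ≤ ρ²=60; F_rep = 34·(-3,-1)/10² = (-1.0200,-0.3400)
F = F_att + ΣF_rep = (-5.5200,1.1600)
p' = p + 1/20·F = (-3.2760,-11.9420)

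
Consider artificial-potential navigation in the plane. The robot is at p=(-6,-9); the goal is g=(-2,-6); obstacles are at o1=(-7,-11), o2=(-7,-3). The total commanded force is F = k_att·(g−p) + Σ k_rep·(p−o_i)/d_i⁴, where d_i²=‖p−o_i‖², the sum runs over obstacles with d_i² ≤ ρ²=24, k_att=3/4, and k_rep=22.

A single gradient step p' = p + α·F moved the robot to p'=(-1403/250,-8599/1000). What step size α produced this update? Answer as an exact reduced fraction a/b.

F_att = 3/4·(g−p) = 3/4·(4,3) = (3.0000,2.2500)
o1: d²=5 ≤ ρ²=24; F_rep = 22·(1,2)/5² = (0.8800,1.7600)
o2: d²=37 > ρ²=24 → inactive
F = F_att + ΣF_rep = (3.8800,4.0100)
Δp = p'−p = (0.3880,0.4010); α = Δx/Fx = (97/250) / (97/25) = 1/10
check: Δy/Fy = (401/1000) / (401/100) = 1/10 ✓

α = 1/10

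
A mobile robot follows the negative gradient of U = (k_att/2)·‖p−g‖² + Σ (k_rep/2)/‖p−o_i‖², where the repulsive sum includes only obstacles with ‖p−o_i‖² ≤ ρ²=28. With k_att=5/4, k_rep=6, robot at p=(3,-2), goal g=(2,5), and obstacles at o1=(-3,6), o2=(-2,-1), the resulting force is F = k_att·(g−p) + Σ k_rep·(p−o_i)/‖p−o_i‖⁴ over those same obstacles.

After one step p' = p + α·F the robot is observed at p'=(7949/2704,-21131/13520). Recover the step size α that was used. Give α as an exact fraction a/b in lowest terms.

F_att = 5/4·(g−p) = 5/4·(-1,7) = (-1.2500,8.7500)
o1: d²=100 > ρ²=28 → inactive
o2: d²=26 ≤ ρ²=28; F_rep = 6·(5,-1)/26² = (0.0444,-0.0089)
F = F_att + ΣF_rep = (-1.2056,8.7411)
Δp = p'−p = (-0.0603,0.4371); α = Δx/Fx = (-163/2704) / (-815/676) = 1/20
check: Δy/Fy = (5909/13520) / (5909/676) = 1/20 ✓

α = 1/20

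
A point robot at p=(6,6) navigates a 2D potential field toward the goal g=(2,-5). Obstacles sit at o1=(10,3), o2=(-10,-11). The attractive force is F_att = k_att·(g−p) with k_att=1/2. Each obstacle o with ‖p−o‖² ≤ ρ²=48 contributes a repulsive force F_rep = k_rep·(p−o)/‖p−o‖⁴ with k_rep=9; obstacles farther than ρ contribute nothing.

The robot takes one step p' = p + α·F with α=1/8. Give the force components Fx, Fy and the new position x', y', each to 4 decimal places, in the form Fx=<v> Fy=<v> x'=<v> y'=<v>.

F_att = 1/2·(g−p) = 1/2·(-4,-11) = (-2.0000,-5.5000)
o1: d²=25 ≤ ρ²=48; F_rep = 9·(-4,3)/25² = (-0.0576,0.0432)
o2: d²=545 > ρ²=48 → inactive
F = F_att + ΣF_rep = (-2.0576,-5.4568)
p' = p + 1/8·F = (5.7428,5.3179)

Fx=-2.0576 Fy=-5.4568 x'=5.7428 y'=5.3179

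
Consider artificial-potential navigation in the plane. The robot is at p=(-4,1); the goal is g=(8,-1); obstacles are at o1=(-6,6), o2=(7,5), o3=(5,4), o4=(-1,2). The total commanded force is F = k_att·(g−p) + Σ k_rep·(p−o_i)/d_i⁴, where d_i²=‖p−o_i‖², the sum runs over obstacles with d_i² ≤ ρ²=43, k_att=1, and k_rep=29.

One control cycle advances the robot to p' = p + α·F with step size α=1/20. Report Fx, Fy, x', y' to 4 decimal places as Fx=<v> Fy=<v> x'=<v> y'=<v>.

Fx=11.1990 Fy=-2.4624 x'=-3.4401 y'=0.8769

F_att = 1·(g−p) = 1·(12,-2) = (12.0000,-2.0000)
o1: d²=29 ≤ ρ²=43; F_rep = 29·(2,-5)/29² = (0.0690,-0.1724)
o2: d²=137 > ρ²=43 → inactive
o3: d²=90 > ρ²=43 → inactive
o4: d²=10 ≤ ρ²=43; F_rep = 29·(-3,-1)/10² = (-0.8700,-0.2900)
F = F_att + ΣF_rep = (11.1990,-2.4624)
p' = p + 1/20·F = (-3.4401,0.8769)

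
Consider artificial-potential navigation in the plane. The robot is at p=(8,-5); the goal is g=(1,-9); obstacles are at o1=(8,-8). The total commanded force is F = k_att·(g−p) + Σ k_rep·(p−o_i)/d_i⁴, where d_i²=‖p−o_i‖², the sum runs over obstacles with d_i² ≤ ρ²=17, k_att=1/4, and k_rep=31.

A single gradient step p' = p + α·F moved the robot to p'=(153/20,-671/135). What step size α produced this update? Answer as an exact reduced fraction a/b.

F_att = 1/4·(g−p) = 1/4·(-7,-4) = (-1.7500,-1.0000)
o1: d²=9 ≤ ρ²=17; F_rep = 31·(0,3)/9² = (0.0000,1.1481)
F = F_att + ΣF_rep = (-1.7500,0.1481)
Δp = p'−p = (-0.3500,0.0296); α = Δx/Fx = (-7/20) / (-7/4) = 1/5
check: Δy/Fy = (4/135) / (4/27) = 1/5 ✓

α = 1/5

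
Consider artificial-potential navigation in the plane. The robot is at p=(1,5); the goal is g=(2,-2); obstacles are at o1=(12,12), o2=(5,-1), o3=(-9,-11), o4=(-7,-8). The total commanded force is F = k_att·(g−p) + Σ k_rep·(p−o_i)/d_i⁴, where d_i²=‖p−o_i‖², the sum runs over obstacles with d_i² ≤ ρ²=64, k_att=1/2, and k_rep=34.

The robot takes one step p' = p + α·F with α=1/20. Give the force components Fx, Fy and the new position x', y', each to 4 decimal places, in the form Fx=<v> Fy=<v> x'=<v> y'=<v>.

F_att = 1/2·(g−p) = 1/2·(1,-7) = (0.5000,-3.5000)
o1: d²=170 > ρ²=64 → inactive
o2: d²=52 ≤ ρ²=64; F_rep = 34·(-4,6)/52² = (-0.0503,0.0754)
o3: d²=356 > ρ²=64 → inactive
o4: d²=233 > ρ²=64 → inactive
F = F_att + ΣF_rep = (0.4497,-3.4246)
p' = p + 1/20·F = (1.0225,4.8288)

Fx=0.4497 Fy=-3.4246 x'=1.0225 y'=4.8288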